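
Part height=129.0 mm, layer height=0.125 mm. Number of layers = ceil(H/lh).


Layers = ceil(129.0/0.125) = 1032


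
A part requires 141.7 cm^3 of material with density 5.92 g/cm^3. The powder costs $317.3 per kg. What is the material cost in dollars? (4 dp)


Mass = 141.7*5.92/1000 = 0.838864 kg
Cost = 0.838864 * 317.3 = 266.1715 $


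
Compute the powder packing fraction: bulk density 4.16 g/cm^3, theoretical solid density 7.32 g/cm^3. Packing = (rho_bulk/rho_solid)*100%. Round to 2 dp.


Packing = (4.16/7.32)*100 = 56.83 %


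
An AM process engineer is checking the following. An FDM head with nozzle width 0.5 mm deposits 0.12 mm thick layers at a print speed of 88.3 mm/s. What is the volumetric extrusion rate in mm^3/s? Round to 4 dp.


Rate = 0.5 * 0.12 * 88.3 = 5.298 mm^3/s


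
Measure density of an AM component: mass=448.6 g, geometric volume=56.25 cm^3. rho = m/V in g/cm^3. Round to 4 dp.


rho = 448.6 / 56.25 = 7.9751 g/cm^3


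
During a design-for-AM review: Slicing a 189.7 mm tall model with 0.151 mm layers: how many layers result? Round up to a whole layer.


Layers = ceil(189.7/0.151) = 1257


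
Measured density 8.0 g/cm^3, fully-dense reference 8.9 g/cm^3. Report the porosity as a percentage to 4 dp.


Porosity = (1-8.0/8.9)*100 = 10.1124 %


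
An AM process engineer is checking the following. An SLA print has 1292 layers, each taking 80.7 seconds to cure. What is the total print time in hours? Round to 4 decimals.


t = 1292 * 80.7 / 3600 = 28.9623 hrs


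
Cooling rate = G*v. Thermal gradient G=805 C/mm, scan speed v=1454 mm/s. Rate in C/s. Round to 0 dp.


CR = 805 * 1454 = 1170470 C/s


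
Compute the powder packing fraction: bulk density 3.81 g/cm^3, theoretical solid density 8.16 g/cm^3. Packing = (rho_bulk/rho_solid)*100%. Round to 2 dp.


Packing = (3.81/8.16)*100 = 46.69 %


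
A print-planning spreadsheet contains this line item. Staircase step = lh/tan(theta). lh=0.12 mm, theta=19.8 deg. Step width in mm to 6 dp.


step = 0.12 / tan(19.8) = 0.333313 mm


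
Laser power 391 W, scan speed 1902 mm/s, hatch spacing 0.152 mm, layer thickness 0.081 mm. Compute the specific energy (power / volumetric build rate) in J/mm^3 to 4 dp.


Build rate = 1902 * 0.152 * 0.081 = 23.417424 mm^3/s
SE = 391 / 23.417424 = 16.697 J/mm^3


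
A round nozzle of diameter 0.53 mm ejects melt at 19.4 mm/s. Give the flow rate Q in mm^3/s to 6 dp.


A = pi*(0.53/2)^2 = 0.22061834 mm^2
Q = 0.22061834 * 19.4 = 4.279996 mm^3/s


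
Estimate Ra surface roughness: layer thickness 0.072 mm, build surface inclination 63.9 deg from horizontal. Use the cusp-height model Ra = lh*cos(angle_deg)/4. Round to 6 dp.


Ra = 0.072 * cos(63.9) / 4 = 0.007919 mm


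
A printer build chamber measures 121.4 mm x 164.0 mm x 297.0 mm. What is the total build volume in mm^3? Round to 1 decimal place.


V = 121.4 * 164.0 * 297.0 = 5913151.2 mm^3


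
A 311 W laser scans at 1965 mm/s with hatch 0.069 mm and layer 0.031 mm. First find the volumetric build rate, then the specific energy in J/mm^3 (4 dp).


Build rate = 1965 * 0.069 * 0.031 = 4.203135 mm^3/s
SE = 311 / 4.203135 = 73.9924 J/mm^3


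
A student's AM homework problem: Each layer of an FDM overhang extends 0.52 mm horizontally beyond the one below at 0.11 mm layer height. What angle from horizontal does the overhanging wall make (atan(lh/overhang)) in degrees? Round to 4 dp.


angle = atan(0.11/0.52) = 11.9442 degrees


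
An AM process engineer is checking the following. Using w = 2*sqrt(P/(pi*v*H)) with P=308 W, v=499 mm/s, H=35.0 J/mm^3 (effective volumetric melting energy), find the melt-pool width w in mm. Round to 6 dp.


w = 2*sqrt(308/(pi*499*35.0)) = 0.149846 mm


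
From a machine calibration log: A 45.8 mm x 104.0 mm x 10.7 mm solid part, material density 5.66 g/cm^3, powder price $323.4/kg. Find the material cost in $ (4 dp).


V = 45.8 * 104.0 * 10.7 = 50966.24 mm^3 = 50.96624 cm^3
Mass = 50.96624 * 5.66 / 1000 = 0.28846892 kg
Cost = 0.28846892 * 323.4 = 93.2908 $


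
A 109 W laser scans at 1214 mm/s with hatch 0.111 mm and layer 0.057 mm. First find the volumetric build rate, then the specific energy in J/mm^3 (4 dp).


Build rate = 1214 * 0.111 * 0.057 = 7.680978 mm^3/s
SE = 109 / 7.680978 = 14.1909 J/mm^3


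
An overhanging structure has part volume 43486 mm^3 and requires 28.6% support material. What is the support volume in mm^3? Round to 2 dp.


V_support = 43486 * 0.286 = 12437.0 mm^3


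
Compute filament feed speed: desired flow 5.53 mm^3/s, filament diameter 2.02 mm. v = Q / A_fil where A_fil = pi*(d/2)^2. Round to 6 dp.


A = pi*(2.02/2)^2 = 3.204739
v = 5.53 / 3.204739 = 1.72557 mm/s


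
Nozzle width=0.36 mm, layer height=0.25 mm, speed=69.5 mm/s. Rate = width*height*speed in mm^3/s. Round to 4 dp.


Rate = 0.36 * 0.25 * 69.5 = 6.255 mm^3/s


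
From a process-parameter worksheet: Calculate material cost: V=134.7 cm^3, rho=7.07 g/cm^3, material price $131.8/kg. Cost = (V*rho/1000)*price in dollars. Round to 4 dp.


Mass = 134.7*7.07/1000 = 0.952329 kg
Cost = 0.952329 * 131.8 = 125.517 $


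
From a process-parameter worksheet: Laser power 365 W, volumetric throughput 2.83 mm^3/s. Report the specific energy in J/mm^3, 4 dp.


SE = 365 / 2.83 = 128.9753 J/mm^3


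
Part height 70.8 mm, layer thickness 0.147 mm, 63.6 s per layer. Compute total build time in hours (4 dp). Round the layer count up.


Layers = ceil(70.8/0.147) = 482
t = 482 * 63.6 / 3600 = 8.5153 hrs


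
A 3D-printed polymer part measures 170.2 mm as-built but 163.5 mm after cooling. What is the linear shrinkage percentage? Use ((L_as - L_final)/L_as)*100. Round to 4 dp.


Shrinkage = ((170.2-163.5)/170.2)*100 = 3.9365 %


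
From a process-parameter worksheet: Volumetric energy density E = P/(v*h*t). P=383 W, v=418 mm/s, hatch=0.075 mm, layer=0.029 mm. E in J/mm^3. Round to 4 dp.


E = 383 / (418*0.075*0.029) = 421.2726 J/mm^3


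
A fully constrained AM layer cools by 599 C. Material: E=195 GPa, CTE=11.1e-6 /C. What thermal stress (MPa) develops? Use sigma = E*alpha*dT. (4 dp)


sigma = 195*1000 * 11.1e-6 * 599 = 1296.5355 MPa


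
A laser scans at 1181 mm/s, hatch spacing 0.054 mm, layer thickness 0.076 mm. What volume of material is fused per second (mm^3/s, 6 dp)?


Rate = 1181 * 0.054 * 0.076 = 4.846824 mm^3/s


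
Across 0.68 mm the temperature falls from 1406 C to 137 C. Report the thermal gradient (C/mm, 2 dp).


G = (1406-137)/0.68 = 1866.18 C/mm


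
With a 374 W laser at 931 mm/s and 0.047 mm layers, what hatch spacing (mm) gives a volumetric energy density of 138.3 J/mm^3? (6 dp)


h = 374 / (138.3*931*0.047) = 0.061802 mm


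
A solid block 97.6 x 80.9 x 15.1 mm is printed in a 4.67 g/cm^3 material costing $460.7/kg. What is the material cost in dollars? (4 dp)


V = 97.6 * 80.9 * 15.1 = 119227.184 mm^3 = 119.227184 cm^3
Mass = 119.227184 * 4.67 / 1000 = 0.55679095 kg
Cost = 0.55679095 * 460.7 = 256.5136 $


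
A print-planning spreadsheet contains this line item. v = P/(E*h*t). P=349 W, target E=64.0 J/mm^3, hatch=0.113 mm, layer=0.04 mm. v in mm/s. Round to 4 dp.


v = 349 / (64.0*0.113*0.04) = 1206.4436 mm/s


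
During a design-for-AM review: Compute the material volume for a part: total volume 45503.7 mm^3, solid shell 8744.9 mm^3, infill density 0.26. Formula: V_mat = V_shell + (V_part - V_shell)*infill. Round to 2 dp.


V_infill = (45503.7 - 8744.9) * 0.26 = 9557.29
V_total = 8744.9 + 9557.29 = 18302.19 mm^3


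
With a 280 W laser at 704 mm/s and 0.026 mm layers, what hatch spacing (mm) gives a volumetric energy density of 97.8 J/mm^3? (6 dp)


h = 280 / (97.8*704*0.026) = 0.156413 mm


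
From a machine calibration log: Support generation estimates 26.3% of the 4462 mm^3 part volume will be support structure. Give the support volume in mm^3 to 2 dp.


V_support = 4462 * 0.263 = 1173.51 mm^3


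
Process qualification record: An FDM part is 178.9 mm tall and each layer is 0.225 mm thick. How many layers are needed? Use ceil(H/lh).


Layers = ceil(178.9/0.225) = 796


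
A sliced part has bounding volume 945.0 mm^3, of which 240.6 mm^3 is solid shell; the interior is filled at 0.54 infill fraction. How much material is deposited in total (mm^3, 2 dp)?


V_infill = (945.0 - 240.6) * 0.54 = 380.38
V_total = 240.6 + 380.38 = 620.98 mm^3


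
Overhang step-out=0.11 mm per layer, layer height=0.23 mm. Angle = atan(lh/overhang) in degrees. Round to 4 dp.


angle = atan(0.23/0.11) = 64.44 degrees


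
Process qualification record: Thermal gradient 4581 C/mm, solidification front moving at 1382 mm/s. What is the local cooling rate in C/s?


CR = 4581 * 1382 = 6330942 C/s


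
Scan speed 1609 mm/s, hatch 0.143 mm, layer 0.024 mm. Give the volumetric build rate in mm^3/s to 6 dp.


Rate = 1609 * 0.143 * 0.024 = 5.522088 mm^3/s


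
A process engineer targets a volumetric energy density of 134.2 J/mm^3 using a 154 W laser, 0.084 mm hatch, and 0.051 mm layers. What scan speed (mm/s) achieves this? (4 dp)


v = 154 / (134.2*0.084*0.051) = 267.8667 mm/s


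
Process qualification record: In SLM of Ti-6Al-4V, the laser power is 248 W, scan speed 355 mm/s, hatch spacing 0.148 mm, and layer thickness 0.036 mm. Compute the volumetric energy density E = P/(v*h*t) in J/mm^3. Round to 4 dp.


E = 248 / (355*0.148*0.036) = 131.117 J/mm^3


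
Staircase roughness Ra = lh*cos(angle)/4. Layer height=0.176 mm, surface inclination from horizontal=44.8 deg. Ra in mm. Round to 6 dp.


Ra = 0.176 * cos(44.8) / 4 = 0.031221 mm


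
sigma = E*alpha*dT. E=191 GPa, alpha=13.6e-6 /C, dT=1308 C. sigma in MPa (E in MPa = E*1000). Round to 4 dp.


sigma = 191*1000 * 13.6e-6 * 1308 = 3397.6608 MPa


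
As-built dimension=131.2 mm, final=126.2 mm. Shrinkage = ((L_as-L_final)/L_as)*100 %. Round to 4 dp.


Shrinkage = ((131.2-126.2)/131.2)*100 = 3.811 %


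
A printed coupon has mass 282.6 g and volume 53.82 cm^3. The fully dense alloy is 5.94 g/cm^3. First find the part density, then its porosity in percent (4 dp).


rho_part = 282.6 / 53.82 = 5.25083612 g/cm^3
Porosity = (1 - 5.25083612/5.94)*100 = 11.6021 %


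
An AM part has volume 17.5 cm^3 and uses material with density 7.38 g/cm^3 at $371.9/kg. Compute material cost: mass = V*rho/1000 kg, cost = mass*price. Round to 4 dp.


Mass = 17.5*7.38/1000 = 0.12915 kg
Cost = 0.12915 * 371.9 = 48.0309 $


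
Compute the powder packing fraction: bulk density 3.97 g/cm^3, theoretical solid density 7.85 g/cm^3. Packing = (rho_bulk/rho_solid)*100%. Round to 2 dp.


Packing = (3.97/7.85)*100 = 50.57 %


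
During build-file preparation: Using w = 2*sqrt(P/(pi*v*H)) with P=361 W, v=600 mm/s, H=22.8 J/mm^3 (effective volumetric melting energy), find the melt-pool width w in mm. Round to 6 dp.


w = 2*sqrt(361/(pi*600*22.8)) = 0.183301 mm


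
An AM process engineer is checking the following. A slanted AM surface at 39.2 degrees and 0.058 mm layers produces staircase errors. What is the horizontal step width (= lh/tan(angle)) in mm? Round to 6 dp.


step = 0.058 / tan(39.2) = 0.071115 mm


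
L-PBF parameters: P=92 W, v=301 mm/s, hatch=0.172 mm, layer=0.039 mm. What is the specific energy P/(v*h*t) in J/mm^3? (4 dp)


Build rate = 301 * 0.172 * 0.039 = 2.019108 mm^3/s
SE = 92 / 2.019108 = 45.5647 J/mm^3


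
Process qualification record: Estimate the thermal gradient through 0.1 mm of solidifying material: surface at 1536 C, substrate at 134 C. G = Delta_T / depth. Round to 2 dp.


G = (1536-134)/0.1 = 14020.0 C/mm


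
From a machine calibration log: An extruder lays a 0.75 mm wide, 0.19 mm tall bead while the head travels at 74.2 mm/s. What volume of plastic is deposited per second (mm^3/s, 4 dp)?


Rate = 0.75 * 0.19 * 74.2 = 10.5735 mm^3/s


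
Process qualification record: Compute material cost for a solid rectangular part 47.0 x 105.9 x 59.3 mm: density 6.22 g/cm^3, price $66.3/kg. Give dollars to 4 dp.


V = 47.0 * 105.9 * 59.3 = 295153.89 mm^3 = 295.15389 cm^3
Mass = 295.15389 * 6.22 / 1000 = 1.8358572 kg
Cost = 1.8358572 * 66.3 = 121.7173 $


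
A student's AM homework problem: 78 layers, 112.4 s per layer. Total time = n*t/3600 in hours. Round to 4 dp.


t = 78 * 112.4 / 3600 = 2.4353 hrs


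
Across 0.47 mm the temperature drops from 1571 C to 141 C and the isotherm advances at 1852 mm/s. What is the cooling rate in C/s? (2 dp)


G = (1571-141)/0.47 = 3042.55319149 C/mm
CR = 3042.55319149 * 1852 = 5634808.51 C/s


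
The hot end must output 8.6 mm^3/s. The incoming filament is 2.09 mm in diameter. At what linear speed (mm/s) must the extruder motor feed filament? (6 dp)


A = pi*(2.09/2)^2 = 3.430698
v = 8.6 / 3.430698 = 2.506779 mm/s


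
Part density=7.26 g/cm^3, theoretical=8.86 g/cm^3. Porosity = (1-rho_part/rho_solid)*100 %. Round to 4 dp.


Porosity = (1-7.26/8.86)*100 = 18.0587 %


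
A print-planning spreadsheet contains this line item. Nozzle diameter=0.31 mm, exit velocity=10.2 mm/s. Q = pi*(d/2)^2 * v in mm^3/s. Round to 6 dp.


A = pi*(0.31/2)^2 = 0.07547676 mm^2
Q = 0.07547676 * 10.2 = 0.769863 mm^3/s


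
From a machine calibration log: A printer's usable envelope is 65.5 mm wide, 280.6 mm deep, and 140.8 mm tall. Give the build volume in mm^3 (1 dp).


V = 65.5 * 280.6 * 140.8 = 2587805.4 mm^3


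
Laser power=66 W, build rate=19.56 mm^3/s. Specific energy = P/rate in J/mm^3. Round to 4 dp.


SE = 66 / 19.56 = 3.3742 J/mm^3


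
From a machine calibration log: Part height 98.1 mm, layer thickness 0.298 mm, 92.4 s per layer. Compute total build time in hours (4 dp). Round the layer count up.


Layers = ceil(98.1/0.298) = 330
t = 330 * 92.4 / 3600 = 8.47 hrs


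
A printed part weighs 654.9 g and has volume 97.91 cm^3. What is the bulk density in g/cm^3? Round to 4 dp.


rho = 654.9 / 97.91 = 6.6888 g/cm^3


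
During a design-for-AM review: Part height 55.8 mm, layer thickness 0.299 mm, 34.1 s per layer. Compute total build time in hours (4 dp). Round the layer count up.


Layers = ceil(55.8/0.299) = 187
t = 187 * 34.1 / 3600 = 1.7713 hrs


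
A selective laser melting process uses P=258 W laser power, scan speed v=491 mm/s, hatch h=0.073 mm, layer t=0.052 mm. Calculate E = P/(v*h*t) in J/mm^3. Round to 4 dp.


E = 258 / (491*0.073*0.052) = 138.4242 J/mm^3


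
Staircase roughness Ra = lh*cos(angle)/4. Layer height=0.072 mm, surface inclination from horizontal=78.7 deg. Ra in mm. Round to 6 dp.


Ra = 0.072 * cos(78.7) / 4 = 0.003527 mm


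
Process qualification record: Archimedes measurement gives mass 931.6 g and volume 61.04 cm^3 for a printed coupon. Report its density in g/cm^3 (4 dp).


rho = 931.6 / 61.04 = 15.2621 g/cm^3


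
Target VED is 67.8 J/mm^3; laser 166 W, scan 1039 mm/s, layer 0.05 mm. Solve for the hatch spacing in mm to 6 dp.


h = 166 / (67.8*1039*0.05) = 0.04713 mm


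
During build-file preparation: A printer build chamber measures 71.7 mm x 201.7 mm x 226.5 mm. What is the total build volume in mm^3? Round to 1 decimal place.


V = 71.7 * 201.7 * 226.5 = 3275618.1 mm^3


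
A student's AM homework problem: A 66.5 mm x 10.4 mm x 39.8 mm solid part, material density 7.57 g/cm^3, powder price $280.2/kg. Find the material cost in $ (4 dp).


V = 66.5 * 10.4 * 39.8 = 27525.68 mm^3 = 27.52568 cm^3
Mass = 27.52568 * 7.57 / 1000 = 0.2083694 kg
Cost = 0.2083694 * 280.2 = 58.3851 $


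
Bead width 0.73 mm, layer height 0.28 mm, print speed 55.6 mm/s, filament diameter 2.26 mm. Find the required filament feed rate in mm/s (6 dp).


Q = 0.73 * 0.28 * 55.6 = 11.36464 mm^3/s
A_fil = pi*(2.26/2)^2 = 4.01149966 mm^2
v_feed = 11.36464 / 4.01149966 = 2.833015 mm/s


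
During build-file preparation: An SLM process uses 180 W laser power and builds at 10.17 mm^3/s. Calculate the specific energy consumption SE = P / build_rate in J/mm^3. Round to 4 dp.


SE = 180 / 10.17 = 17.6991 J/mm^3


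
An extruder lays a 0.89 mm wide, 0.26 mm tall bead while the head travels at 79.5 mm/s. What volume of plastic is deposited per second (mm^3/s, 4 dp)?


Rate = 0.89 * 0.26 * 79.5 = 18.3963 mm^3/s


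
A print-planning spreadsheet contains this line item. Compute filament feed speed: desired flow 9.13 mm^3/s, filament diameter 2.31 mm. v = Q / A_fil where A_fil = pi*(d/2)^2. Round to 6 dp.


A = pi*(2.31/2)^2 = 4.190963
v = 9.13 / 4.190963 = 2.178497 mm/s


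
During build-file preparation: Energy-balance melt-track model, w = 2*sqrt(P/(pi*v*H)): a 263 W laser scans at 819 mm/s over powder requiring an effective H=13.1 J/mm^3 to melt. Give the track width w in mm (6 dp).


w = 2*sqrt(263/(pi*819*13.1)) = 0.176667 mm


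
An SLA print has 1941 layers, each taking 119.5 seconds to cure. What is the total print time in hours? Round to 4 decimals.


t = 1941 * 119.5 / 3600 = 64.4304 hrs


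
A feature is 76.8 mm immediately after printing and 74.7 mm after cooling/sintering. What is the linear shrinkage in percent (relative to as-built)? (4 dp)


Shrinkage = ((76.8-74.7)/76.8)*100 = 2.7344 %


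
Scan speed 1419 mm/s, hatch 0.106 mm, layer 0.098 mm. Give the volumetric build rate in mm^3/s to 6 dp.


Rate = 1419 * 0.106 * 0.098 = 14.740572 mm^3/s


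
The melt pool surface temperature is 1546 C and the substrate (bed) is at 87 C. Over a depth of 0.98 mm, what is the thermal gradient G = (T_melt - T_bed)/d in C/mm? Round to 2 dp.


G = (1546-87)/0.98 = 1488.78 C/mm


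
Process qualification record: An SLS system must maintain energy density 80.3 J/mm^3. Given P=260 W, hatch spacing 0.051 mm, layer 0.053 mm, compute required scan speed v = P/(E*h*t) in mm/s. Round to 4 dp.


v = 260 / (80.3*0.051*0.053) = 1197.8757 mm/s


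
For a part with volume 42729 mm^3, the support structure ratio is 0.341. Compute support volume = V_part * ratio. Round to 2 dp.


V_support = 42729 * 0.341 = 14570.59 mm^3


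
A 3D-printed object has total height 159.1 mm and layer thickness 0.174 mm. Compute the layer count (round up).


Layers = ceil(159.1/0.174) = 915


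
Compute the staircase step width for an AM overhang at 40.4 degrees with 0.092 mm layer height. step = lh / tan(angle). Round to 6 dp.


step = 0.092 / tan(40.4) = 0.1081 mm


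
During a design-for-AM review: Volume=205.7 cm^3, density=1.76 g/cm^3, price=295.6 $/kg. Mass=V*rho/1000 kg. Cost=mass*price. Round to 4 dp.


Mass = 205.7*1.76/1000 = 0.362032 kg
Cost = 0.362032 * 295.6 = 107.0167 $


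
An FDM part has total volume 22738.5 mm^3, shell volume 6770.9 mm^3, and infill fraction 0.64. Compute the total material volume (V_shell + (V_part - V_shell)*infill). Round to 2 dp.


V_infill = (22738.5 - 6770.9) * 0.64 = 10219.26
V_total = 6770.9 + 10219.26 = 16990.16 mm^3


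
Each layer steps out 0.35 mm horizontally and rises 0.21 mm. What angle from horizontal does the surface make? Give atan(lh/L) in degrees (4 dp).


angle = atan(0.21/0.35) = 30.9638 degrees


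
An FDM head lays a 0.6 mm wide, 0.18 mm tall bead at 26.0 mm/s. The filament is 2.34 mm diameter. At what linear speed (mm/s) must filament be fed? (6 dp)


Q = 0.6 * 0.18 * 26.0 = 2.808 mm^3/s
A_fil = pi*(2.34/2)^2 = 4.30052618 mm^2
v_feed = 2.808 / 4.30052618 = 0.652943 mm/s


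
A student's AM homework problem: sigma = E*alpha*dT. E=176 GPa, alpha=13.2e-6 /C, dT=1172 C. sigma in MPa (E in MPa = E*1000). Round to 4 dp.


sigma = 176*1000 * 13.2e-6 * 1172 = 2722.7904 MPa


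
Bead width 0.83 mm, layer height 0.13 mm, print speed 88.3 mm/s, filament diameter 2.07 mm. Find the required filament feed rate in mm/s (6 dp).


Q = 0.83 * 0.13 * 88.3 = 9.52757 mm^3/s
A_fil = pi*(2.07/2)^2 = 3.36535259 mm^2
v_feed = 9.52757 / 3.36535259 = 2.831076 mm/s


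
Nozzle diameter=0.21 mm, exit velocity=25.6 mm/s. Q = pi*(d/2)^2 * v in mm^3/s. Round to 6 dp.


A = pi*(0.21/2)^2 = 0.03463606 mm^2
Q = 0.03463606 * 25.6 = 0.886683 mm^3/s


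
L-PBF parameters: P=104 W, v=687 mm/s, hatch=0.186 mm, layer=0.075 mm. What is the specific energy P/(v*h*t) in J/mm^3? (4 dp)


Build rate = 687 * 0.186 * 0.075 = 9.58365 mm^3/s
SE = 104 / 9.58365 = 10.8518 J/mm^3


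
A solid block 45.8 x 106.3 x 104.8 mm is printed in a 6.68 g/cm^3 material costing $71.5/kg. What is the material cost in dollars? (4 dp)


V = 45.8 * 106.3 * 104.8 = 510222.992 mm^3 = 510.222992 cm^3
Mass = 510.222992 * 6.68 / 1000 = 3.40828959 kg
Cost = 3.40828959 * 71.5 = 243.6927 $


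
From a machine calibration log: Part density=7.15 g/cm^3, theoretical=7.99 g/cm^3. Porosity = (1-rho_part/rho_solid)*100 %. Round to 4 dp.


Porosity = (1-7.15/7.99)*100 = 10.5131 %


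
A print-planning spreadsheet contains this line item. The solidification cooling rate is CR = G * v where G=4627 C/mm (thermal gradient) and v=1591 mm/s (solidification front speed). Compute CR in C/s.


CR = 4627 * 1591 = 7361557 C/s


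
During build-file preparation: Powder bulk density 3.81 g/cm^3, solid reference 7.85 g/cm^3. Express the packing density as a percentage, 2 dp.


Packing = (3.81/7.85)*100 = 48.54 %


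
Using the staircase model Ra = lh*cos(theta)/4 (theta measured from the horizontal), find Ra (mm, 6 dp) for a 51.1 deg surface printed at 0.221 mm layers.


Ra = 0.221 * cos(51.1) / 4 = 0.034695 mm


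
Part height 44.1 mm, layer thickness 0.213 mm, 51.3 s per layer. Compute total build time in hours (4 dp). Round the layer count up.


Layers = ceil(44.1/0.213) = 208
t = 208 * 51.3 / 3600 = 2.964 hrs


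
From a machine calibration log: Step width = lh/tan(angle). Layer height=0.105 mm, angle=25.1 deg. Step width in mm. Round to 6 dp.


step = 0.105 / tan(25.1) = 0.224151 mm


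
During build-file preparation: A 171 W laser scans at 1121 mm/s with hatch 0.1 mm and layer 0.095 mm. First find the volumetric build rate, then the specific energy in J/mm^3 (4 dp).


Build rate = 1121 * 0.1 * 0.095 = 10.6495 mm^3/s
SE = 171 / 10.6495 = 16.0571 J/mm^3


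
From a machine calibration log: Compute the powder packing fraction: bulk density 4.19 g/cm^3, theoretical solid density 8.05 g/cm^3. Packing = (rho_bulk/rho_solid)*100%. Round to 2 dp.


Packing = (4.19/8.05)*100 = 52.05 %


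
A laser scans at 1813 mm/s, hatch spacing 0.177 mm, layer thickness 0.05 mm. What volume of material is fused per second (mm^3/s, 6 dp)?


Rate = 1813 * 0.177 * 0.05 = 16.04505 mm^3/s


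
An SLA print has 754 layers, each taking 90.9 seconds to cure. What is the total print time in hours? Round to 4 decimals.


t = 754 * 90.9 / 3600 = 19.0385 hrs


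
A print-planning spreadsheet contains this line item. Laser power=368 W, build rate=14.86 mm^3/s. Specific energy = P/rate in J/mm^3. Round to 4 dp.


SE = 368 / 14.86 = 24.7645 J/mm^3


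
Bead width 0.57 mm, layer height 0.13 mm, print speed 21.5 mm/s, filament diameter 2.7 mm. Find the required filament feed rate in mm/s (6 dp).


Q = 0.57 * 0.13 * 21.5 = 1.59315 mm^3/s
A_fil = pi*(2.7/2)^2 = 5.72555261 mm^2
v_feed = 1.59315 / 5.72555261 = 0.278253 mm/s


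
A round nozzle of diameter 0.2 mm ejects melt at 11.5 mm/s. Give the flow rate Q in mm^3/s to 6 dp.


A = pi*(0.2/2)^2 = 0.03141593 mm^2
Q = 0.03141593 * 11.5 = 0.361283 mm^3/s


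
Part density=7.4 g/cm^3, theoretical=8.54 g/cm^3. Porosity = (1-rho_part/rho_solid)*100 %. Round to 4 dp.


Porosity = (1-7.4/8.54)*100 = 13.3489 %


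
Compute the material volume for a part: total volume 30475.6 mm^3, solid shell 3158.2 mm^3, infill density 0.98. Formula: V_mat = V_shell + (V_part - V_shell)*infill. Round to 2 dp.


V_infill = (30475.6 - 3158.2) * 0.98 = 26771.05
V_total = 3158.2 + 26771.05 = 29929.25 mm^3


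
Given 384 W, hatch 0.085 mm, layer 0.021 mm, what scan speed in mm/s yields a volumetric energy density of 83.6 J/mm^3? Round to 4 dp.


v = 384 / (83.6*0.085*0.021) = 2573.2781 mm/s


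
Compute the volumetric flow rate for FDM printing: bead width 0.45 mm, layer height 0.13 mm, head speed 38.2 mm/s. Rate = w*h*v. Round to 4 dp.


Rate = 0.45 * 0.13 * 38.2 = 2.2347 mm^3/s


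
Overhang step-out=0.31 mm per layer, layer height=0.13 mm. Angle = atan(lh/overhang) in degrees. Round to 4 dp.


angle = atan(0.13/0.31) = 22.751 degrees


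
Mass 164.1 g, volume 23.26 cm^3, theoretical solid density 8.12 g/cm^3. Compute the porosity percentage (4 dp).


rho_part = 164.1 / 23.26 = 7.05503009 g/cm^3
Porosity = (1 - 7.05503009/8.12)*100 = 13.1154 %


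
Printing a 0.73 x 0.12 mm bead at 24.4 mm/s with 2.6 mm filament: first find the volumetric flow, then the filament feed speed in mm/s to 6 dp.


Q = 0.73 * 0.12 * 24.4 = 2.13744 mm^3/s
A_fil = pi*(2.6/2)^2 = 5.30929158 mm^2
v_feed = 2.13744 / 5.30929158 = 0.402585 mm/s


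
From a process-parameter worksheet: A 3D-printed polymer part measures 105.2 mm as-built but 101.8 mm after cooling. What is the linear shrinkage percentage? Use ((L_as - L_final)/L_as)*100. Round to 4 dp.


Shrinkage = ((105.2-101.8)/105.2)*100 = 3.2319 %


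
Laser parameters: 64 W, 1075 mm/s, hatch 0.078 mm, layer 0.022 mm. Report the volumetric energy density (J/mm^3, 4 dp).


E = 64 / (1075*0.078*0.022) = 34.694 J/mm^3


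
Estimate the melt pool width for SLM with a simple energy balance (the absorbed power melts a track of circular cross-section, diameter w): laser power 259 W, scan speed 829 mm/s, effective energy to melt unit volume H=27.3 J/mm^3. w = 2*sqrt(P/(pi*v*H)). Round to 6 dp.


w = 2*sqrt(259/(pi*829*27.3)) = 0.120711 mm


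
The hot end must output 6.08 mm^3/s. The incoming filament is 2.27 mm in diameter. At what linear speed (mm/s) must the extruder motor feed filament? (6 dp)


A = pi*(2.27/2)^2 = 4.047078
v = 6.08 / 4.047078 = 1.502318 mm/s


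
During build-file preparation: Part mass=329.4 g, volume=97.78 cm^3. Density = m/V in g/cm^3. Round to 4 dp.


rho = 329.4 / 97.78 = 3.3688 g/cm^3


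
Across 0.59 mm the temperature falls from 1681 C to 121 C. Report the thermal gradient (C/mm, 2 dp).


G = (1681-121)/0.59 = 2644.07 C/mm


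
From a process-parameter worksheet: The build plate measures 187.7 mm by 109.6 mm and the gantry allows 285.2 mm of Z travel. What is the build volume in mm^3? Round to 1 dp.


V = 187.7 * 109.6 * 285.2 = 5867111.6 mm^3


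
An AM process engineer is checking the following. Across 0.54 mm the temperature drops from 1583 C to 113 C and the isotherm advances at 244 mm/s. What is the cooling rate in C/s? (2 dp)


G = (1583-113)/0.54 = 2722.22222222 C/mm
CR = 2722.22222222 * 244 = 664222.22 C/s


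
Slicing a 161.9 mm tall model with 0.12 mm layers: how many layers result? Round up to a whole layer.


Layers = ceil(161.9/0.12) = 1350


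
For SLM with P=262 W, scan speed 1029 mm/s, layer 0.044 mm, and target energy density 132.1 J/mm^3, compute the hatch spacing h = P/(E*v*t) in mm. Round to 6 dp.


h = 262 / (132.1*1029*0.044) = 0.043806 mm


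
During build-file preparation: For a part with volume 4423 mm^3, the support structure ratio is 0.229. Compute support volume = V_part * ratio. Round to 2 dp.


V_support = 4423 * 0.229 = 1012.87 mm^3


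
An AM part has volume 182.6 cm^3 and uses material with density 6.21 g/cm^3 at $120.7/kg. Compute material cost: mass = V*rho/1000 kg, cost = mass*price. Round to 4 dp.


Mass = 182.6*6.21/1000 = 1.133946 kg
Cost = 1.133946 * 120.7 = 136.8673 $


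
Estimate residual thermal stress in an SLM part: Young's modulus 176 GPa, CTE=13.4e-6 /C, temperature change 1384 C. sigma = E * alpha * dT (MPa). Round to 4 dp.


sigma = 176*1000 * 13.4e-6 * 1384 = 3264.0256 MPa


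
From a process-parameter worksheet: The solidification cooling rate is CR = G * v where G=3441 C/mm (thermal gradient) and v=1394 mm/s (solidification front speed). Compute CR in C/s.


CR = 3441 * 1394 = 4796754 C/s


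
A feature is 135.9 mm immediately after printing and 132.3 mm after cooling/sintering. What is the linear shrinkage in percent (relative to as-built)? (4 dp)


Shrinkage = ((135.9-132.3)/135.9)*100 = 2.649 %


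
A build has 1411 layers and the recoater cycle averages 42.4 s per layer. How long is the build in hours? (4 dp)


t = 1411 * 42.4 / 3600 = 16.6184 hrs


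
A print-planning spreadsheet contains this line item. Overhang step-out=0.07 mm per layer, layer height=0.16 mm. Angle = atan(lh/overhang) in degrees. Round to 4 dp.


angle = atan(0.16/0.07) = 66.3706 degrees


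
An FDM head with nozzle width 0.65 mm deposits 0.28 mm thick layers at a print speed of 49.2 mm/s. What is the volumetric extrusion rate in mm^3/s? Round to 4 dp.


Rate = 0.65 * 0.28 * 49.2 = 8.9544 mm^3/s


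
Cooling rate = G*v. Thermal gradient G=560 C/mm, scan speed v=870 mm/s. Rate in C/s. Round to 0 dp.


CR = 560 * 870 = 487200 C/s


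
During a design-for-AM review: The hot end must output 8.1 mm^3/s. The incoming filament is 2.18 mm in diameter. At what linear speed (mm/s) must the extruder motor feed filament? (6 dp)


A = pi*(2.18/2)^2 = 3.732526
v = 8.1 / 3.732526 = 2.170112 mm/s


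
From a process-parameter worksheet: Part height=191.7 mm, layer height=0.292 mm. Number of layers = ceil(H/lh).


Layers = ceil(191.7/0.292) = 657


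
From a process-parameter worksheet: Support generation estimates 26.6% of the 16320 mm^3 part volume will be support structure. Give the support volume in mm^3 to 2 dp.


V_support = 16320 * 0.266 = 4341.12 mm^3


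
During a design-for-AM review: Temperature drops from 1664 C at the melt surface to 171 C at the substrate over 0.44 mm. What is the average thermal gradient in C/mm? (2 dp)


G = (1664-171)/0.44 = 3393.18 C/mm


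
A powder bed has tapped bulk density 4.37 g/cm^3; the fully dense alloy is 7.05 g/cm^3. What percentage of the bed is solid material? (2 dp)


Packing = (4.37/7.05)*100 = 61.99 %


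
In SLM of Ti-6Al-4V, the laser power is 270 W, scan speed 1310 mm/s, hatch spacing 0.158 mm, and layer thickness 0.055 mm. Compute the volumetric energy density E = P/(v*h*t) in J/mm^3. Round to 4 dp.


E = 270 / (1310*0.158*0.055) = 23.7177 J/mm^3


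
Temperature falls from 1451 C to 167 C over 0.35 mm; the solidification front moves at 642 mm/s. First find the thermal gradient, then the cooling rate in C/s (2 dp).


G = (1451-167)/0.35 = 3668.57142857 C/mm
CR = 3668.57142857 * 642 = 2355222.86 C/s


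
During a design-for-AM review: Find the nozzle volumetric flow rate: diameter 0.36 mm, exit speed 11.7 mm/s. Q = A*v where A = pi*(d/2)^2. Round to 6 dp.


A = pi*(0.36/2)^2 = 0.1017876 mm^2
Q = 0.1017876 * 11.7 = 1.190915 mm^3/s


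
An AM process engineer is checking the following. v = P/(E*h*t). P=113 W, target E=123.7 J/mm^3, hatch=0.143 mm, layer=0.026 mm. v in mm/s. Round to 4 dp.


v = 113 / (123.7*0.143*0.026) = 245.6967 mm/s


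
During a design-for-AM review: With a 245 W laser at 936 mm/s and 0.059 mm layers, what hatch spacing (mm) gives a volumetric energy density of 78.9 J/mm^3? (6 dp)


h = 245 / (78.9*936*0.059) = 0.056229 mm


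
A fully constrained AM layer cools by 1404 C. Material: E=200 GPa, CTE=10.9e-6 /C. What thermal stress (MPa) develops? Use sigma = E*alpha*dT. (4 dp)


sigma = 200*1000 * 10.9e-6 * 1404 = 3060.72 MPa


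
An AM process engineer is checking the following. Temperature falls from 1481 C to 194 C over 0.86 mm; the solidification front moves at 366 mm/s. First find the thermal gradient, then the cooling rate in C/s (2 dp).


G = (1481-194)/0.86 = 1496.51162791 C/mm
CR = 1496.51162791 * 366 = 547723.26 C/s


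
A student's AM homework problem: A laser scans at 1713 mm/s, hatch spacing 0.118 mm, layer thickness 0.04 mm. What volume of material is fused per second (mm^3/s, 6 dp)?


Rate = 1713 * 0.118 * 0.04 = 8.08536 mm^3/s


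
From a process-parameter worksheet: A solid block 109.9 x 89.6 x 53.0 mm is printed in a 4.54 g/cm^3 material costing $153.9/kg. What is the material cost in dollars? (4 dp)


V = 109.9 * 89.6 * 53.0 = 521893.12 mm^3 = 521.89312 cm^3
Mass = 521.89312 * 4.54 / 1000 = 2.36939476 kg
Cost = 2.36939476 * 153.9 = 364.6499 $


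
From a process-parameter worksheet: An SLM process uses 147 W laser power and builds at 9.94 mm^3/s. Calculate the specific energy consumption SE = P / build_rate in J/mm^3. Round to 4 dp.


SE = 147 / 9.94 = 14.7887 J/mm^3


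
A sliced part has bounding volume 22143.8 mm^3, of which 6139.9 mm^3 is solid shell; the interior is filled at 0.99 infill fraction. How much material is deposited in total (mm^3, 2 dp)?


V_infill = (22143.8 - 6139.9) * 0.99 = 15843.86
V_total = 6139.9 + 15843.86 = 21983.76 mm^3


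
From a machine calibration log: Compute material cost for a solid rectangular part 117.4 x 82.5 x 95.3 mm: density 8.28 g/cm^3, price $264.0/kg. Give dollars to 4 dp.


V = 117.4 * 82.5 * 95.3 = 923028.15 mm^3 = 923.02815 cm^3
Mass = 923.02815 * 8.28 / 1000 = 7.64267308 kg
Cost = 7.64267308 * 264.0 = 2017.6657 $


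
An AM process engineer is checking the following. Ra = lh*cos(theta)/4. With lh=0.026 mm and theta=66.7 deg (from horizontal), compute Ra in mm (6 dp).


Ra = 0.026 * cos(66.7) / 4 = 0.002571 mm


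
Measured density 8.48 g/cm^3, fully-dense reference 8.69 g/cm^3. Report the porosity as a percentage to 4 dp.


Porosity = (1-8.48/8.69)*100 = 2.4166 %


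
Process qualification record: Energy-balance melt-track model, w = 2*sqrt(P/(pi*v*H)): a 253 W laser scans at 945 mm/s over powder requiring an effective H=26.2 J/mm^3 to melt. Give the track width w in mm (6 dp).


w = 2*sqrt(253/(pi*945*26.2)) = 0.114064 mm


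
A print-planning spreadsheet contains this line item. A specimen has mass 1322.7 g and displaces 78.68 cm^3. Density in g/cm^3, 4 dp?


rho = 1322.7 / 78.68 = 16.8111 g/cm^3


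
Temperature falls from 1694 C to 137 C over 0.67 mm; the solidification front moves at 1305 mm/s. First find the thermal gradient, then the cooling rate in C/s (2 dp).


G = (1694-137)/0.67 = 2323.88059701 C/mm
CR = 2323.88059701 * 1305 = 3032664.18 C/s


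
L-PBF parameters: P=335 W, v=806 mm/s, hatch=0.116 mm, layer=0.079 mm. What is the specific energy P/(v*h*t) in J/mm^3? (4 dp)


Build rate = 806 * 0.116 * 0.079 = 7.386184 mm^3/s
SE = 335 / 7.386184 = 45.3549 J/mm^3


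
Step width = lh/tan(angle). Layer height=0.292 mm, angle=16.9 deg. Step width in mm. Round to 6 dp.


step = 0.292 / tan(16.9) = 0.961085 mm


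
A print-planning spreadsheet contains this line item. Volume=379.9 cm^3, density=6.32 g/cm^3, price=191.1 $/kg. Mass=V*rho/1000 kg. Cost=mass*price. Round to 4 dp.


Mass = 379.9*6.32/1000 = 2.400968 kg
Cost = 2.400968 * 191.1 = 458.825 $


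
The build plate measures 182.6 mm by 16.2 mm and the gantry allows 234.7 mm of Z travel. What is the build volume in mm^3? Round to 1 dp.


V = 182.6 * 16.2 * 234.7 = 694270.8 mm^3


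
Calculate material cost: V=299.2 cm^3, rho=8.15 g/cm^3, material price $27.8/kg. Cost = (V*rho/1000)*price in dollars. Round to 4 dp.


Mass = 299.2*8.15/1000 = 2.43848 kg
Cost = 2.43848 * 27.8 = 67.7897 $


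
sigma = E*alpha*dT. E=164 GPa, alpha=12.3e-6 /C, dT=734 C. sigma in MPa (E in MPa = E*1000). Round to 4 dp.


sigma = 164*1000 * 12.3e-6 * 734 = 1480.6248 MPa


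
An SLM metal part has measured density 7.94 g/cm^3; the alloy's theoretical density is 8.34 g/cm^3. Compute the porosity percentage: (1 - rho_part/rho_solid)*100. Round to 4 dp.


Porosity = (1-7.94/8.34)*100 = 4.7962 %


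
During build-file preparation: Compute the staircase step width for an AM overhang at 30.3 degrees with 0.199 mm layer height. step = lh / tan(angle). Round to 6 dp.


step = 0.199 / tan(30.3) = 0.340548 mm


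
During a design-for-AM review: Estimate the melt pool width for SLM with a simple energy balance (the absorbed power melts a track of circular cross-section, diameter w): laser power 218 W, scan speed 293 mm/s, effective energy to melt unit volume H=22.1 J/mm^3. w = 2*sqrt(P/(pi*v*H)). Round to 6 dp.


w = 2*sqrt(218/(pi*293*22.1)) = 0.20704 mm


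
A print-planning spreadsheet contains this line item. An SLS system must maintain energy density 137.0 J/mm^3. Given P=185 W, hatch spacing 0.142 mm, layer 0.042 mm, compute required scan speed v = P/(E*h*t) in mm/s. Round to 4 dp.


v = 185 / (137.0*0.142*0.042) = 226.4193 mm/s


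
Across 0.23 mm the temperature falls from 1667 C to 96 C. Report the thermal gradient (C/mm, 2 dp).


G = (1667-96)/0.23 = 6830.43 C/mm


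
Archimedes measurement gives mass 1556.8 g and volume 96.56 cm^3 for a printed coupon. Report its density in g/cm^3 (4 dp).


rho = 1556.8 / 96.56 = 16.1226 g/cm^3


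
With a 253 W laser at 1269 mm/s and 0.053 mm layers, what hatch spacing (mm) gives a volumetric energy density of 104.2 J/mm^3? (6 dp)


h = 253 / (104.2*1269*0.053) = 0.036101 mm


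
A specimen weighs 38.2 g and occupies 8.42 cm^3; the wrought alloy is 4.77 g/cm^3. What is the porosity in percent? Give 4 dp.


rho_part = 38.2 / 8.42 = 4.5368171 g/cm^3
Porosity = (1 - 4.5368171/4.77)*100 = 4.8885 %


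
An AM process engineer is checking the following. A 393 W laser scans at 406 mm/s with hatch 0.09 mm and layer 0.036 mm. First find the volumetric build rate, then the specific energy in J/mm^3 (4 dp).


Build rate = 406 * 0.09 * 0.036 = 1.31544 mm^3/s
SE = 393 / 1.31544 = 298.7594 J/mm^3


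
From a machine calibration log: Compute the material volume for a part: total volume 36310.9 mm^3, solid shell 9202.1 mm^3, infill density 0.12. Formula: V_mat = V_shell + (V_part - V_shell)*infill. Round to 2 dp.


V_infill = (36310.9 - 9202.1) * 0.12 = 3253.06
V_total = 9202.1 + 3253.06 = 12455.16 mm^3


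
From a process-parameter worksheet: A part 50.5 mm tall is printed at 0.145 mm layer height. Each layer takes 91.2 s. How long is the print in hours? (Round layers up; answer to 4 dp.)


Layers = ceil(50.5/0.145) = 349
t = 349 * 91.2 / 3600 = 8.8413 hrs


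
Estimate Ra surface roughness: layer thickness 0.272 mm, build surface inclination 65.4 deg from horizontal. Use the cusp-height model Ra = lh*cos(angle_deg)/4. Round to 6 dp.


Ra = 0.272 * cos(65.4) / 4 = 0.028307 mm


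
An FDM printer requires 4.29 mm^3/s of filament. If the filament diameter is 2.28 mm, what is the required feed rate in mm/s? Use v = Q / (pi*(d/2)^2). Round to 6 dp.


A = pi*(2.28/2)^2 = 4.082814
v = 4.29 / 4.082814 = 1.050746 mm/s


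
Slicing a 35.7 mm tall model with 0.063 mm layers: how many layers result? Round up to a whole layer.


Layers = ceil(35.7/0.063) = 567


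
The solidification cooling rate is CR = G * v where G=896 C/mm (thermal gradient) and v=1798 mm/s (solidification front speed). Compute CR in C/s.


CR = 896 * 1798 = 1611008 C/s


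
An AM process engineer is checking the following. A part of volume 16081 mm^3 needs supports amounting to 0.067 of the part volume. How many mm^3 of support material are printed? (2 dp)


V_support = 16081 * 0.067 = 1077.43 mm^3


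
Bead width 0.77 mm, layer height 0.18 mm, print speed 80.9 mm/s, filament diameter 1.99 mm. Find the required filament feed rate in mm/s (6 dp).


Q = 0.77 * 0.18 * 80.9 = 11.21274 mm^3/s
A_fil = pi*(1.99/2)^2 = 3.11025527 mm^2
v_feed = 11.21274 / 3.11025527 = 3.605087 mm/s


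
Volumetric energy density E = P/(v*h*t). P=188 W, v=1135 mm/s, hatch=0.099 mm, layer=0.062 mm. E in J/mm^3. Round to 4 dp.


E = 188 / (1135*0.099*0.062) = 26.9858 J/mm^3
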